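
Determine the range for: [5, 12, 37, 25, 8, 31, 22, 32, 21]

32

Step 1: Identify the maximum value: max = 37
Step 2: Identify the minimum value: min = 5
Step 3: Range = max - min = 37 - 5 = 32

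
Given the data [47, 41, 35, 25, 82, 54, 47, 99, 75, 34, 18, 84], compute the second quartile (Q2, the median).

47

Step 1: Sort the data: [18, 25, 34, 35, 41, 47, 47, 54, 75, 82, 84, 99]
Step 2: n = 12
Step 3: Q2 is the median. Since n is even, it is the average of the values at positions 6 and 7:
  Q2 = (47 + 47) / 2 = 47
Step 4: Q2 = 47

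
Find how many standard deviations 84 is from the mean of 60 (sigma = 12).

2

Step 1: Recall the z-score formula: z = (x - mu) / sigma
Step 2: Substitute values: z = (84 - 60) / 12
Step 3: z = 24 / 12 = 2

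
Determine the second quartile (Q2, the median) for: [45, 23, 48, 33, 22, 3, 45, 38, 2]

33

Step 1: Sort the data: [2, 3, 22, 23, 33, 38, 45, 45, 48]
Step 2: n = 9
Step 3: Q2 is the median. Since n is odd, it is the middle value at position 5: 33
Step 4: Q2 = 33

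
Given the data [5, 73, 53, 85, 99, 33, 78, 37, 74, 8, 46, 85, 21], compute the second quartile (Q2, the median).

53

Step 1: Sort the data: [5, 8, 21, 33, 37, 46, 53, 73, 74, 78, 85, 85, 99]
Step 2: n = 13
Step 3: Q2 is the median. Since n is odd, it is the middle value at position 7: 53
Step 4: Q2 = 53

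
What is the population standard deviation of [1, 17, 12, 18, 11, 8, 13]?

5.3146

Step 1: Compute the mean: 11.4286
Step 2: Sum of squared deviations from the mean: 197.7143
Step 3: Population variance = 197.7143 / 7 = 28.2449
Step 4: Standard deviation = sqrt(28.2449) = 5.3146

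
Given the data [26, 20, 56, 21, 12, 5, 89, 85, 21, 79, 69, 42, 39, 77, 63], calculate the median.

42

Step 1: Sort the data in ascending order: [5, 12, 20, 21, 21, 26, 39, 42, 56, 63, 69, 77, 79, 85, 89]
Step 2: The number of values is n = 15.
Step 3: Since n is odd, the median is the middle value at position 8: 42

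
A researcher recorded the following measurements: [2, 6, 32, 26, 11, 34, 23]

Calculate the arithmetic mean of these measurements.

19.1429

Step 1: Sum all values: 2 + 6 + 32 + 26 + 11 + 34 + 23 = 134
Step 2: Count the number of values: n = 7
Step 3: Mean = sum / n = 134 / 7 = 19.1429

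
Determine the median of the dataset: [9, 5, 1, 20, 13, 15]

11

Step 1: Sort the data in ascending order: [1, 5, 9, 13, 15, 20]
Step 2: The number of values is n = 6.
Step 3: Since n is even, the median is the average of positions 3 and 4:
  Median = (9 + 13) / 2 = 11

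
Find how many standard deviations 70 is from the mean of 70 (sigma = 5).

0

Step 1: Recall the z-score formula: z = (x - mu) / sigma
Step 2: Substitute values: z = (70 - 70) / 5
Step 3: z = 0 / 5 = 0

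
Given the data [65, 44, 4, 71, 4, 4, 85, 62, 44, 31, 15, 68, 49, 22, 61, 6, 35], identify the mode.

4

Step 1: Count the frequency of each value:
  4: appears 3 time(s)
  6: appears 1 time(s)
  15: appears 1 time(s)
  22: appears 1 time(s)
  31: appears 1 time(s)
  35: appears 1 time(s)
  44: appears 2 time(s)
  49: appears 1 time(s)
  61: appears 1 time(s)
  62: appears 1 time(s)
  65: appears 1 time(s)
  68: appears 1 time(s)
  71: appears 1 time(s)
  85: appears 1 time(s)
Step 2: The value 4 appears most frequently (3 times).
Step 3: Mode = 4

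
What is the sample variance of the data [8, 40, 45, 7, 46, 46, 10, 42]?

341.7143

Step 1: Compute the mean: (8 + 40 + 45 + 7 + 46 + 46 + 10 + 42) / 8 = 30.5
Step 2: Compute squared deviations from the mean:
  (8 - 30.5)^2 = 506.25
  (40 - 30.5)^2 = 90.25
  (45 - 30.5)^2 = 210.25
  (7 - 30.5)^2 = 552.25
  (46 - 30.5)^2 = 240.25
  (46 - 30.5)^2 = 240.25
  (10 - 30.5)^2 = 420.25
  (42 - 30.5)^2 = 132.25
Step 3: Sum of squared deviations = 2392
Step 4: Sample variance = 2392 / 7 = 341.7143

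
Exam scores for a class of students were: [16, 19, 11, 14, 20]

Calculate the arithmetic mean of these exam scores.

16

Step 1: Sum all values: 16 + 19 + 11 + 14 + 20 = 80
Step 2: Count the number of values: n = 5
Step 3: Mean = sum / n = 80 / 5 = 16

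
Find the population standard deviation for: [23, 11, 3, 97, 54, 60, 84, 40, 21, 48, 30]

28.1516

Step 1: Compute the mean: 42.8182
Step 2: Sum of squared deviations from the mean: 8717.6364
Step 3: Population variance = 8717.6364 / 11 = 792.5124
Step 4: Standard deviation = sqrt(792.5124) = 28.1516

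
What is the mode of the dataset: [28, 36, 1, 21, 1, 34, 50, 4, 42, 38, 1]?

1

Step 1: Count the frequency of each value:
  1: appears 3 time(s)
  4: appears 1 time(s)
  21: appears 1 time(s)
  28: appears 1 time(s)
  34: appears 1 time(s)
  36: appears 1 time(s)
  38: appears 1 time(s)
  42: appears 1 time(s)
  50: appears 1 time(s)
Step 2: The value 1 appears most frequently (3 times).
Step 3: Mode = 1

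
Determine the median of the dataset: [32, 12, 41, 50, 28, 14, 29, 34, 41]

32

Step 1: Sort the data in ascending order: [12, 14, 28, 29, 32, 34, 41, 41, 50]
Step 2: The number of values is n = 9.
Step 3: Since n is odd, the median is the middle value at position 5: 32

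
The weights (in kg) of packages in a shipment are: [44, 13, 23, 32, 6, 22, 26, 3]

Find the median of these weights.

22.5

Step 1: Sort the data in ascending order: [3, 6, 13, 22, 23, 26, 32, 44]
Step 2: The number of values is n = 8.
Step 3: Since n is even, the median is the average of positions 4 and 5:
  Median = (22 + 23) / 2 = 22.5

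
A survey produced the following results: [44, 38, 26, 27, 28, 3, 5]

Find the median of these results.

27

Step 1: Sort the data in ascending order: [3, 5, 26, 27, 28, 38, 44]
Step 2: The number of values is n = 7.
Step 3: Since n is odd, the median is the middle value at position 4: 27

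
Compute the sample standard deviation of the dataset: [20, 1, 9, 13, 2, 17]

7.7889

Step 1: Compute the mean: 10.3333
Step 2: Sum of squared deviations from the mean: 303.3333
Step 3: Sample variance = 303.3333 / 5 = 60.6667
Step 4: Standard deviation = sqrt(60.6667) = 7.7889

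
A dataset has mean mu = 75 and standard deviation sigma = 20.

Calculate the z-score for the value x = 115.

2

Step 1: Recall the z-score formula: z = (x - mu) / sigma
Step 2: Substitute values: z = (115 - 75) / 20
Step 3: z = 40 / 20 = 2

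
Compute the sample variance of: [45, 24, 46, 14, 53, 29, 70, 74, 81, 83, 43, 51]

502.2652

Step 1: Compute the mean: (45 + 24 + 46 + 14 + 53 + 29 + 70 + 74 + 81 + 83 + 43 + 51) / 12 = 51.0833
Step 2: Compute squared deviations from the mean:
  (45 - 51.0833)^2 = 37.0069
  (24 - 51.0833)^2 = 733.5069
  (46 - 51.0833)^2 = 25.8403
  (14 - 51.0833)^2 = 1375.1736
  (53 - 51.0833)^2 = 3.6736
  (29 - 51.0833)^2 = 487.6736
  (70 - 51.0833)^2 = 357.8403
  (74 - 51.0833)^2 = 525.1736
  (81 - 51.0833)^2 = 895.0069
  (83 - 51.0833)^2 = 1018.6736
  (43 - 51.0833)^2 = 65.3403
  (51 - 51.0833)^2 = 0.0069
Step 3: Sum of squared deviations = 5524.9167
Step 4: Sample variance = 5524.9167 / 11 = 502.2652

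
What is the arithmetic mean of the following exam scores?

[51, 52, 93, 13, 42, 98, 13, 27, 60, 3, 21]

43

Step 1: Sum all values: 51 + 52 + 93 + 13 + 42 + 98 + 13 + 27 + 60 + 3 + 21 = 473
Step 2: Count the number of values: n = 11
Step 3: Mean = sum / n = 473 / 11 = 43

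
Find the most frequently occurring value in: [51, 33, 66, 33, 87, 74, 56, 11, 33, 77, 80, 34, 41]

33

Step 1: Count the frequency of each value:
  11: appears 1 time(s)
  33: appears 3 time(s)
  34: appears 1 time(s)
  41: appears 1 time(s)
  51: appears 1 time(s)
  56: appears 1 time(s)
  66: appears 1 time(s)
  74: appears 1 time(s)
  77: appears 1 time(s)
  80: appears 1 time(s)
  87: appears 1 time(s)
Step 2: The value 33 appears most frequently (3 times).
Step 3: Mode = 33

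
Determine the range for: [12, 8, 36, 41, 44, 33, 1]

43

Step 1: Identify the maximum value: max = 44
Step 2: Identify the minimum value: min = 1
Step 3: Range = max - min = 44 - 1 = 43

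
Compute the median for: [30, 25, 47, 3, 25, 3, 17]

25

Step 1: Sort the data in ascending order: [3, 3, 17, 25, 25, 30, 47]
Step 2: The number of values is n = 7.
Step 3: Since n is odd, the median is the middle value at position 4: 25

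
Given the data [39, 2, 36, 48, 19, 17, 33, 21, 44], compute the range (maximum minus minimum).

46

Step 1: Identify the maximum value: max = 48
Step 2: Identify the minimum value: min = 2
Step 3: Range = max - min = 48 - 2 = 46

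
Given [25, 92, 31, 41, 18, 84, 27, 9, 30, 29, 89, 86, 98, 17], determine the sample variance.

1094.6813

Step 1: Compute the mean: (25 + 92 + 31 + 41 + 18 + 84 + 27 + 9 + 30 + 29 + 89 + 86 + 98 + 17) / 14 = 48.2857
Step 2: Compute squared deviations from the mean:
  (25 - 48.2857)^2 = 542.2245
  (92 - 48.2857)^2 = 1910.9388
  (31 - 48.2857)^2 = 298.7959
  (41 - 48.2857)^2 = 53.0816
  (18 - 48.2857)^2 = 917.2245
  (84 - 48.2857)^2 = 1275.5102
  (27 - 48.2857)^2 = 453.0816
  (9 - 48.2857)^2 = 1543.3673
  (30 - 48.2857)^2 = 334.3673
  (29 - 48.2857)^2 = 371.9388
  (89 - 48.2857)^2 = 1657.6531
  (86 - 48.2857)^2 = 1422.3673
  (98 - 48.2857)^2 = 2471.5102
  (17 - 48.2857)^2 = 978.7959
Step 3: Sum of squared deviations = 14230.8571
Step 4: Sample variance = 14230.8571 / 13 = 1094.6813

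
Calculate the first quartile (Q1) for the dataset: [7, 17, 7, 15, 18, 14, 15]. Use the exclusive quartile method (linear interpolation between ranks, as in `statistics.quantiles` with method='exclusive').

7

Step 1: Sort the data: [7, 7, 14, 15, 15, 17, 18]
Step 2: n = 7
Step 3: Using the exclusive quartile method:
  Q1 = 7
  Q2 (median) = 15
  Q3 = 17
  IQR = Q3 - Q1 = 17 - 7 = 10
Step 4: Q1 = 7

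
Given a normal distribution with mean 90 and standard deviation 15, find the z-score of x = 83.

-0.4667

Step 1: Recall the z-score formula: z = (x - mu) / sigma
Step 2: Substitute values: z = (83 - 90) / 15
Step 3: z = -7 / 15 = -0.4667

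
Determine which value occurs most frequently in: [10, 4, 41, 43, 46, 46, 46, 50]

46

Step 1: Count the frequency of each value:
  4: appears 1 time(s)
  10: appears 1 time(s)
  41: appears 1 time(s)
  43: appears 1 time(s)
  46: appears 3 time(s)
  50: appears 1 time(s)
Step 2: The value 46 appears most frequently (3 times).
Step 3: Mode = 46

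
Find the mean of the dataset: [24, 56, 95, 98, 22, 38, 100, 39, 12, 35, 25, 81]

52.0833

Step 1: Sum all values: 24 + 56 + 95 + 98 + 22 + 38 + 100 + 39 + 12 + 35 + 25 + 81 = 625
Step 2: Count the number of values: n = 12
Step 3: Mean = sum / n = 625 / 12 = 52.0833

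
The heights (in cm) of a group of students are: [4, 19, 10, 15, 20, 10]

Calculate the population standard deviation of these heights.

5.5976

Step 1: Compute the mean: 13
Step 2: Sum of squared deviations from the mean: 188
Step 3: Population variance = 188 / 6 = 31.3333
Step 4: Standard deviation = sqrt(31.3333) = 5.5976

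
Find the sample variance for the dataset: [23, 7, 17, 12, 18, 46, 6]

184.9524

Step 1: Compute the mean: (23 + 7 + 17 + 12 + 18 + 46 + 6) / 7 = 18.4286
Step 2: Compute squared deviations from the mean:
  (23 - 18.4286)^2 = 20.898
  (7 - 18.4286)^2 = 130.6122
  (17 - 18.4286)^2 = 2.0408
  (12 - 18.4286)^2 = 41.3265
  (18 - 18.4286)^2 = 0.1837
  (46 - 18.4286)^2 = 760.1837
  (6 - 18.4286)^2 = 154.4694
Step 3: Sum of squared deviations = 1109.7143
Step 4: Sample variance = 1109.7143 / 6 = 184.9524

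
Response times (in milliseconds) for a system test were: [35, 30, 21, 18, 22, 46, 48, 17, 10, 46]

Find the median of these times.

26

Step 1: Sort the data in ascending order: [10, 17, 18, 21, 22, 30, 35, 46, 46, 48]
Step 2: The number of values is n = 10.
Step 3: Since n is even, the median is the average of positions 5 and 6:
  Median = (22 + 30) / 2 = 26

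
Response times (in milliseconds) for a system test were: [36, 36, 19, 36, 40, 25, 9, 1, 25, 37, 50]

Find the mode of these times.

36

Step 1: Count the frequency of each value:
  1: appears 1 time(s)
  9: appears 1 time(s)
  19: appears 1 time(s)
  25: appears 2 time(s)
  36: appears 3 time(s)
  37: appears 1 time(s)
  40: appears 1 time(s)
  50: appears 1 time(s)
Step 2: The value 36 appears most frequently (3 times).
Step 3: Mode = 36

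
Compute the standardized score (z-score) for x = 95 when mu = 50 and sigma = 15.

3

Step 1: Recall the z-score formula: z = (x - mu) / sigma
Step 2: Substitute values: z = (95 - 50) / 15
Step 3: z = 45 / 15 = 3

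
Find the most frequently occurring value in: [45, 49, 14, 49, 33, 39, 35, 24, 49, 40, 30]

49

Step 1: Count the frequency of each value:
  14: appears 1 time(s)
  24: appears 1 time(s)
  30: appears 1 time(s)
  33: appears 1 time(s)
  35: appears 1 time(s)
  39: appears 1 time(s)
  40: appears 1 time(s)
  45: appears 1 time(s)
  49: appears 3 time(s)
Step 2: The value 49 appears most frequently (3 times).
Step 3: Mode = 49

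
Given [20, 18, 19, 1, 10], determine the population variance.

52.24

Step 1: Compute the mean: (20 + 18 + 19 + 1 + 10) / 5 = 13.6
Step 2: Compute squared deviations from the mean:
  (20 - 13.6)^2 = 40.96
  (18 - 13.6)^2 = 19.36
  (19 - 13.6)^2 = 29.16
  (1 - 13.6)^2 = 158.76
  (10 - 13.6)^2 = 12.96
Step 3: Sum of squared deviations = 261.2
Step 4: Population variance = 261.2 / 5 = 52.24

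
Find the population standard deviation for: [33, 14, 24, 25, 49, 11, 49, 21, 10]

13.9903

Step 1: Compute the mean: 26.2222
Step 2: Sum of squared deviations from the mean: 1761.5556
Step 3: Population variance = 1761.5556 / 9 = 195.7284
Step 4: Standard deviation = sqrt(195.7284) = 13.9903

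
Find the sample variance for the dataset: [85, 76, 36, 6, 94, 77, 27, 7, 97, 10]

1429.1667

Step 1: Compute the mean: (85 + 76 + 36 + 6 + 94 + 77 + 27 + 7 + 97 + 10) / 10 = 51.5
Step 2: Compute squared deviations from the mean:
  (85 - 51.5)^2 = 1122.25
  (76 - 51.5)^2 = 600.25
  (36 - 51.5)^2 = 240.25
  (6 - 51.5)^2 = 2070.25
  (94 - 51.5)^2 = 1806.25
  (77 - 51.5)^2 = 650.25
  (27 - 51.5)^2 = 600.25
  (7 - 51.5)^2 = 1980.25
  (97 - 51.5)^2 = 2070.25
  (10 - 51.5)^2 = 1722.25
Step 3: Sum of squared deviations = 12862.5
Step 4: Sample variance = 12862.5 / 9 = 1429.1667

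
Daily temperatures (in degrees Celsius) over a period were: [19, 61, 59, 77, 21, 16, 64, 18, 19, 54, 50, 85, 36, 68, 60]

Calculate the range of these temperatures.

69

Step 1: Identify the maximum value: max = 85
Step 2: Identify the minimum value: min = 16
Step 3: Range = max - min = 85 - 16 = 69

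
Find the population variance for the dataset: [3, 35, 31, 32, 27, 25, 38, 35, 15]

112.6173

Step 1: Compute the mean: (3 + 35 + 31 + 32 + 27 + 25 + 38 + 35 + 15) / 9 = 26.7778
Step 2: Compute squared deviations from the mean:
  (3 - 26.7778)^2 = 565.3827
  (35 - 26.7778)^2 = 67.6049
  (31 - 26.7778)^2 = 17.8272
  (32 - 26.7778)^2 = 27.2716
  (27 - 26.7778)^2 = 0.0494
  (25 - 26.7778)^2 = 3.1605
  (38 - 26.7778)^2 = 125.9383
  (35 - 26.7778)^2 = 67.6049
  (15 - 26.7778)^2 = 138.716
Step 3: Sum of squared deviations = 1013.5556
Step 4: Population variance = 1013.5556 / 9 = 112.6173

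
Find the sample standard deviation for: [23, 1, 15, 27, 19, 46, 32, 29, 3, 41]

14.706

Step 1: Compute the mean: 23.6
Step 2: Sum of squared deviations from the mean: 1946.4
Step 3: Sample variance = 1946.4 / 9 = 216.2667
Step 4: Standard deviation = sqrt(216.2667) = 14.706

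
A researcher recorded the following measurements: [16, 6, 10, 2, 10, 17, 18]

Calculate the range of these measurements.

16

Step 1: Identify the maximum value: max = 18
Step 2: Identify the minimum value: min = 2
Step 3: Range = max - min = 18 - 2 = 16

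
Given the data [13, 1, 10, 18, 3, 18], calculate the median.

11.5

Step 1: Sort the data in ascending order: [1, 3, 10, 13, 18, 18]
Step 2: The number of values is n = 6.
Step 3: Since n is even, the median is the average of positions 3 and 4:
  Median = (10 + 13) / 2 = 11.5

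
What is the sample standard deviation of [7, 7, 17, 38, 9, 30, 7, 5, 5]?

12.1186

Step 1: Compute the mean: 13.8889
Step 2: Sum of squared deviations from the mean: 1174.8889
Step 3: Sample variance = 1174.8889 / 8 = 146.8611
Step 4: Standard deviation = sqrt(146.8611) = 12.1186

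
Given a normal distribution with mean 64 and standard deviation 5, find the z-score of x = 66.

0.4

Step 1: Recall the z-score formula: z = (x - mu) / sigma
Step 2: Substitute values: z = (66 - 64) / 5
Step 3: z = 2 / 5 = 0.4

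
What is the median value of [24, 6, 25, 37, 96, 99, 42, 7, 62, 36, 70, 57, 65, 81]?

49.5

Step 1: Sort the data in ascending order: [6, 7, 24, 25, 36, 37, 42, 57, 62, 65, 70, 81, 96, 99]
Step 2: The number of values is n = 14.
Step 3: Since n is even, the median is the average of positions 7 and 8:
  Median = (42 + 57) / 2 = 49.5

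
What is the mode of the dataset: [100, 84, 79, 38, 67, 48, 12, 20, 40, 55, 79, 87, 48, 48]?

48

Step 1: Count the frequency of each value:
  12: appears 1 time(s)
  20: appears 1 time(s)
  38: appears 1 time(s)
  40: appears 1 time(s)
  48: appears 3 time(s)
  55: appears 1 time(s)
  67: appears 1 time(s)
  79: appears 2 time(s)
  84: appears 1 time(s)
  87: appears 1 time(s)
  100: appears 1 time(s)
Step 2: The value 48 appears most frequently (3 times).
Step 3: Mode = 48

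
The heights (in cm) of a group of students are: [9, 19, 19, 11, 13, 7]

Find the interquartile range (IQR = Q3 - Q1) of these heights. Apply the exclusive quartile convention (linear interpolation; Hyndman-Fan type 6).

10.5

Step 1: Sort the data: [7, 9, 11, 13, 19, 19]
Step 2: n = 6
Step 3: Using the exclusive quartile method:
  Q1 = 8.5
  Q2 (median) = 12
  Q3 = 19
  IQR = Q3 - Q1 = 19 - 8.5 = 10.5
Step 4: IQR = 10.5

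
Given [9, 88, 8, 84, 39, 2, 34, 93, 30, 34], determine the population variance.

1060.69

Step 1: Compute the mean: (9 + 88 + 8 + 84 + 39 + 2 + 34 + 93 + 30 + 34) / 10 = 42.1
Step 2: Compute squared deviations from the mean:
  (9 - 42.1)^2 = 1095.61
  (88 - 42.1)^2 = 2106.81
  (8 - 42.1)^2 = 1162.81
  (84 - 42.1)^2 = 1755.61
  (39 - 42.1)^2 = 9.61
  (2 - 42.1)^2 = 1608.01
  (34 - 42.1)^2 = 65.61
  (93 - 42.1)^2 = 2590.81
  (30 - 42.1)^2 = 146.41
  (34 - 42.1)^2 = 65.61
Step 3: Sum of squared deviations = 10606.9
Step 4: Population variance = 10606.9 / 10 = 1060.69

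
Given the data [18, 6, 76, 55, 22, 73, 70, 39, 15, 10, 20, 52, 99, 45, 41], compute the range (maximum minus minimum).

93

Step 1: Identify the maximum value: max = 99
Step 2: Identify the minimum value: min = 6
Step 3: Range = max - min = 99 - 6 = 93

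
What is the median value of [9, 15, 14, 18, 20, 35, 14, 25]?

16.5

Step 1: Sort the data in ascending order: [9, 14, 14, 15, 18, 20, 25, 35]
Step 2: The number of values is n = 8.
Step 3: Since n is even, the median is the average of positions 4 and 5:
  Median = (15 + 18) / 2 = 16.5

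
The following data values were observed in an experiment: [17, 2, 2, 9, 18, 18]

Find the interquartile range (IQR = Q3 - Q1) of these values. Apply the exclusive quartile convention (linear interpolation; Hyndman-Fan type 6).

16

Step 1: Sort the data: [2, 2, 9, 17, 18, 18]
Step 2: n = 6
Step 3: Using the exclusive quartile method:
  Q1 = 2
  Q2 (median) = 13
  Q3 = 18
  IQR = Q3 - Q1 = 18 - 2 = 16
Step 4: IQR = 16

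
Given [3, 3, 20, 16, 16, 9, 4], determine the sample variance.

51.1429

Step 1: Compute the mean: (3 + 3 + 20 + 16 + 16 + 9 + 4) / 7 = 10.1429
Step 2: Compute squared deviations from the mean:
  (3 - 10.1429)^2 = 51.0204
  (3 - 10.1429)^2 = 51.0204
  (20 - 10.1429)^2 = 97.1633
  (16 - 10.1429)^2 = 34.3061
  (16 - 10.1429)^2 = 34.3061
  (9 - 10.1429)^2 = 1.3061
  (4 - 10.1429)^2 = 37.7347
Step 3: Sum of squared deviations = 306.8571
Step 4: Sample variance = 306.8571 / 6 = 51.1429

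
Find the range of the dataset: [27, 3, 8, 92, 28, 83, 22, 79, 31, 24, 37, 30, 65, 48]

89

Step 1: Identify the maximum value: max = 92
Step 2: Identify the minimum value: min = 3
Step 3: Range = max - min = 92 - 3 = 89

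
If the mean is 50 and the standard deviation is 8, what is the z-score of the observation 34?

-2

Step 1: Recall the z-score formula: z = (x - mu) / sigma
Step 2: Substitute values: z = (34 - 50) / 8
Step 3: z = -16 / 8 = -2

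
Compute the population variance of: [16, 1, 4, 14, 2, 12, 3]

34.2449

Step 1: Compute the mean: (16 + 1 + 4 + 14 + 2 + 12 + 3) / 7 = 7.4286
Step 2: Compute squared deviations from the mean:
  (16 - 7.4286)^2 = 73.4694
  (1 - 7.4286)^2 = 41.3265
  (4 - 7.4286)^2 = 11.7551
  (14 - 7.4286)^2 = 43.1837
  (2 - 7.4286)^2 = 29.4694
  (12 - 7.4286)^2 = 20.898
  (3 - 7.4286)^2 = 19.6122
Step 3: Sum of squared deviations = 239.7143
Step 4: Population variance = 239.7143 / 7 = 34.2449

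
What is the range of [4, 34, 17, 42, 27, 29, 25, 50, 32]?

46

Step 1: Identify the maximum value: max = 50
Step 2: Identify the minimum value: min = 4
Step 3: Range = max - min = 50 - 4 = 46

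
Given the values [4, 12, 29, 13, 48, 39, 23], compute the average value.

24

Step 1: Sum all values: 4 + 12 + 29 + 13 + 48 + 39 + 23 = 168
Step 2: Count the number of values: n = 7
Step 3: Mean = sum / n = 168 / 7 = 24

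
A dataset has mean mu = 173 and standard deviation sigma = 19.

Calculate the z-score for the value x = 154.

-1

Step 1: Recall the z-score formula: z = (x - mu) / sigma
Step 2: Substitute values: z = (154 - 173) / 19
Step 3: z = -19 / 19 = -1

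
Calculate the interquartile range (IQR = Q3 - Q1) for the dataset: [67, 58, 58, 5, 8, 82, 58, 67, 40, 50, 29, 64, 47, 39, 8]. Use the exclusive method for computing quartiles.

35

Step 1: Sort the data: [5, 8, 8, 29, 39, 40, 47, 50, 58, 58, 58, 64, 67, 67, 82]
Step 2: n = 15
Step 3: Using the exclusive quartile method:
  Q1 = 29
  Q2 (median) = 50
  Q3 = 64
  IQR = Q3 - Q1 = 64 - 29 = 35
Step 4: IQR = 35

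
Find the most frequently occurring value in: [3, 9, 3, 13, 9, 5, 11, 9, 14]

9

Step 1: Count the frequency of each value:
  3: appears 2 time(s)
  5: appears 1 time(s)
  9: appears 3 time(s)
  11: appears 1 time(s)
  13: appears 1 time(s)
  14: appears 1 time(s)
Step 2: The value 9 appears most frequently (3 times).
Step 3: Mode = 9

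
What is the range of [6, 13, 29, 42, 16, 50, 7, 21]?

44

Step 1: Identify the maximum value: max = 50
Step 2: Identify the minimum value: min = 6
Step 3: Range = max - min = 50 - 6 = 44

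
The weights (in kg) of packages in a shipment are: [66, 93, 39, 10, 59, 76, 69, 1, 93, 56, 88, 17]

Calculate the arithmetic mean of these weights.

55.5833

Step 1: Sum all values: 66 + 93 + 39 + 10 + 59 + 76 + 69 + 1 + 93 + 56 + 88 + 17 = 667
Step 2: Count the number of values: n = 12
Step 3: Mean = sum / n = 667 / 12 = 55.5833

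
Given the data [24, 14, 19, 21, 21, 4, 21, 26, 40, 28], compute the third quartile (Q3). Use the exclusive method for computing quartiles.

26.5

Step 1: Sort the data: [4, 14, 19, 21, 21, 21, 24, 26, 28, 40]
Step 2: n = 10
Step 3: Using the exclusive quartile method:
  Q1 = 17.75
  Q2 (median) = 21
  Q3 = 26.5
  IQR = Q3 - Q1 = 26.5 - 17.75 = 8.75
Step 4: Q3 = 26.5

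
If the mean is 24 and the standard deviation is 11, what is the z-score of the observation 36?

1.0909

Step 1: Recall the z-score formula: z = (x - mu) / sigma
Step 2: Substitute values: z = (36 - 24) / 11
Step 3: z = 12 / 11 = 1.0909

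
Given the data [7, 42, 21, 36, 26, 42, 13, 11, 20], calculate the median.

21

Step 1: Sort the data in ascending order: [7, 11, 13, 20, 21, 26, 36, 42, 42]
Step 2: The number of values is n = 9.
Step 3: Since n is odd, the median is the middle value at position 5: 21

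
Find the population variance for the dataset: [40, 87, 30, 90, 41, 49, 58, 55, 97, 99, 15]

759.5372

Step 1: Compute the mean: (40 + 87 + 30 + 90 + 41 + 49 + 58 + 55 + 97 + 99 + 15) / 11 = 60.0909
Step 2: Compute squared deviations from the mean:
  (40 - 60.0909)^2 = 403.6446
  (87 - 60.0909)^2 = 724.0992
  (30 - 60.0909)^2 = 905.4628
  (90 - 60.0909)^2 = 894.5537
  (41 - 60.0909)^2 = 364.4628
  (49 - 60.0909)^2 = 123.0083
  (58 - 60.0909)^2 = 4.3719
  (55 - 60.0909)^2 = 25.9174
  (97 - 60.0909)^2 = 1362.281
  (99 - 60.0909)^2 = 1513.9174
  (15 - 60.0909)^2 = 2033.1901
Step 3: Sum of squared deviations = 8354.9091
Step 4: Population variance = 8354.9091 / 11 = 759.5372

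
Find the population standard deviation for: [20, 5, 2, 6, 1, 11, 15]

6.5215

Step 1: Compute the mean: 8.5714
Step 2: Sum of squared deviations from the mean: 297.7143
Step 3: Population variance = 297.7143 / 7 = 42.5306
Step 4: Standard deviation = sqrt(42.5306) = 6.5215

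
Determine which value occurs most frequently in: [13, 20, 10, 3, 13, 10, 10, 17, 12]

10

Step 1: Count the frequency of each value:
  3: appears 1 time(s)
  10: appears 3 time(s)
  12: appears 1 time(s)
  13: appears 2 time(s)
  17: appears 1 time(s)
  20: appears 1 time(s)
Step 2: The value 10 appears most frequently (3 times).
Step 3: Mode = 10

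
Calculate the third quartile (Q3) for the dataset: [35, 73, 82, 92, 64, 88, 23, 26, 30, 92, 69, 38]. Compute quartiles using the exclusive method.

86.5

Step 1: Sort the data: [23, 26, 30, 35, 38, 64, 69, 73, 82, 88, 92, 92]
Step 2: n = 12
Step 3: Using the exclusive quartile method:
  Q1 = 31.25
  Q2 (median) = 66.5
  Q3 = 86.5
  IQR = Q3 - Q1 = 86.5 - 31.25 = 55.25
Step 4: Q3 = 86.5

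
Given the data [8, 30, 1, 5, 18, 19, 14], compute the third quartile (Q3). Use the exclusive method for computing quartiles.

19

Step 1: Sort the data: [1, 5, 8, 14, 18, 19, 30]
Step 2: n = 7
Step 3: Using the exclusive quartile method:
  Q1 = 5
  Q2 (median) = 14
  Q3 = 19
  IQR = Q3 - Q1 = 19 - 5 = 14
Step 4: Q3 = 19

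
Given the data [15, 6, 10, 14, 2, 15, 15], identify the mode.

15

Step 1: Count the frequency of each value:
  2: appears 1 time(s)
  6: appears 1 time(s)
  10: appears 1 time(s)
  14: appears 1 time(s)
  15: appears 3 time(s)
Step 2: The value 15 appears most frequently (3 times).
Step 3: Mode = 15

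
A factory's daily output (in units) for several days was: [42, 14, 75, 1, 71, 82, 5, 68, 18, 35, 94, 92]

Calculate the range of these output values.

93

Step 1: Identify the maximum value: max = 94
Step 2: Identify the minimum value: min = 1
Step 3: Range = max - min = 94 - 1 = 93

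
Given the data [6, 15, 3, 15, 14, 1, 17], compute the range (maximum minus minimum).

16

Step 1: Identify the maximum value: max = 17
Step 2: Identify the minimum value: min = 1
Step 3: Range = max - min = 17 - 1 = 16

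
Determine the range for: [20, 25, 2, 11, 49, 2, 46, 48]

47

Step 1: Identify the maximum value: max = 49
Step 2: Identify the minimum value: min = 2
Step 3: Range = max - min = 49 - 2 = 47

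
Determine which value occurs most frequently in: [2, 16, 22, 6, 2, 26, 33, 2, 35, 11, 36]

2

Step 1: Count the frequency of each value:
  2: appears 3 time(s)
  6: appears 1 time(s)
  11: appears 1 time(s)
  16: appears 1 time(s)
  22: appears 1 time(s)
  26: appears 1 time(s)
  33: appears 1 time(s)
  35: appears 1 time(s)
  36: appears 1 time(s)
Step 2: The value 2 appears most frequently (3 times).
Step 3: Mode = 2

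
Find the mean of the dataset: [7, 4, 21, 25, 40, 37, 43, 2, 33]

23.5556

Step 1: Sum all values: 7 + 4 + 21 + 25 + 40 + 37 + 43 + 2 + 33 = 212
Step 2: Count the number of values: n = 9
Step 3: Mean = sum / n = 212 / 9 = 23.5556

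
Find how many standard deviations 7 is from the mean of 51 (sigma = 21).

-2.0952

Step 1: Recall the z-score formula: z = (x - mu) / sigma
Step 2: Substitute values: z = (7 - 51) / 21
Step 3: z = -44 / 21 = -2.0952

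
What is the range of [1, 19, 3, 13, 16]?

18

Step 1: Identify the maximum value: max = 19
Step 2: Identify the minimum value: min = 1
Step 3: Range = max - min = 19 - 1 = 18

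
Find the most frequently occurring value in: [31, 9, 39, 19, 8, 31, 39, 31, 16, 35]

31

Step 1: Count the frequency of each value:
  8: appears 1 time(s)
  9: appears 1 time(s)
  16: appears 1 time(s)
  19: appears 1 time(s)
  31: appears 3 time(s)
  35: appears 1 time(s)
  39: appears 2 time(s)
Step 2: The value 31 appears most frequently (3 times).
Step 3: Mode = 31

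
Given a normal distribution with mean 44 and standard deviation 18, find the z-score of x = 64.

1.1111

Step 1: Recall the z-score formula: z = (x - mu) / sigma
Step 2: Substitute values: z = (64 - 44) / 18
Step 3: z = 20 / 18 = 1.1111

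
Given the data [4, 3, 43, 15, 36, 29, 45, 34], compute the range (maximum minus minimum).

42

Step 1: Identify the maximum value: max = 45
Step 2: Identify the minimum value: min = 3
Step 3: Range = max - min = 45 - 3 = 42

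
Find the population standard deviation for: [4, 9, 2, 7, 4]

2.4819

Step 1: Compute the mean: 5.2
Step 2: Sum of squared deviations from the mean: 30.8
Step 3: Population variance = 30.8 / 5 = 6.16
Step 4: Standard deviation = sqrt(6.16) = 2.4819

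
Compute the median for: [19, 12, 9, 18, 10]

12

Step 1: Sort the data in ascending order: [9, 10, 12, 18, 19]
Step 2: The number of values is n = 5.
Step 3: Since n is odd, the median is the middle value at position 3: 12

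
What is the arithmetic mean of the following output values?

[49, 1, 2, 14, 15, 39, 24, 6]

18.75

Step 1: Sum all values: 49 + 1 + 2 + 14 + 15 + 39 + 24 + 6 = 150
Step 2: Count the number of values: n = 8
Step 3: Mean = sum / n = 150 / 8 = 18.75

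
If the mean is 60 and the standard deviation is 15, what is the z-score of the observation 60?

0

Step 1: Recall the z-score formula: z = (x - mu) / sigma
Step 2: Substitute values: z = (60 - 60) / 15
Step 3: z = 0 / 15 = 0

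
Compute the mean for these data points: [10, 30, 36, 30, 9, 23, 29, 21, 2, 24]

21.4

Step 1: Sum all values: 10 + 30 + 36 + 30 + 9 + 23 + 29 + 21 + 2 + 24 = 214
Step 2: Count the number of values: n = 10
Step 3: Mean = sum / n = 214 / 10 = 21.4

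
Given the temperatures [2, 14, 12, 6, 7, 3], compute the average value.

7.3333

Step 1: Sum all values: 2 + 14 + 12 + 6 + 7 + 3 = 44
Step 2: Count the number of values: n = 6
Step 3: Mean = sum / n = 44 / 6 = 7.3333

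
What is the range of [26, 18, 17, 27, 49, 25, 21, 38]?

32

Step 1: Identify the maximum value: max = 49
Step 2: Identify the minimum value: min = 17
Step 3: Range = max - min = 49 - 17 = 32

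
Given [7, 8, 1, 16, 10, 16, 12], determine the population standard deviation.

4.9281

Step 1: Compute the mean: 10
Step 2: Sum of squared deviations from the mean: 170
Step 3: Population variance = 170 / 7 = 24.2857
Step 4: Standard deviation = sqrt(24.2857) = 4.9281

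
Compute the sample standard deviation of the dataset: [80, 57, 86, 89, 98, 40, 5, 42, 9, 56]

32.6456

Step 1: Compute the mean: 56.2
Step 2: Sum of squared deviations from the mean: 9591.6
Step 3: Sample variance = 9591.6 / 9 = 1065.7333
Step 4: Standard deviation = sqrt(1065.7333) = 32.6456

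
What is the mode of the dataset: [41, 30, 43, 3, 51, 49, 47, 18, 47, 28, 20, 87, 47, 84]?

47

Step 1: Count the frequency of each value:
  3: appears 1 time(s)
  18: appears 1 time(s)
  20: appears 1 time(s)
  28: appears 1 time(s)
  30: appears 1 time(s)
  41: appears 1 time(s)
  43: appears 1 time(s)
  47: appears 3 time(s)
  49: appears 1 time(s)
  51: appears 1 time(s)
  84: appears 1 time(s)
  87: appears 1 time(s)
Step 2: The value 47 appears most frequently (3 times).
Step 3: Mode = 47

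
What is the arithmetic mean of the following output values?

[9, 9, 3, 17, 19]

11.4

Step 1: Sum all values: 9 + 9 + 3 + 17 + 19 = 57
Step 2: Count the number of values: n = 5
Step 3: Mean = sum / n = 57 / 5 = 11.4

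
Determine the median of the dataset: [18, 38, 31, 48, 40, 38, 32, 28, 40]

38

Step 1: Sort the data in ascending order: [18, 28, 31, 32, 38, 38, 40, 40, 48]
Step 2: The number of values is n = 9.
Step 3: Since n is odd, the median is the middle value at position 5: 38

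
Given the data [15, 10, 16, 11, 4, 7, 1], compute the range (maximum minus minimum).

15

Step 1: Identify the maximum value: max = 16
Step 2: Identify the minimum value: min = 1
Step 3: Range = max - min = 16 - 1 = 15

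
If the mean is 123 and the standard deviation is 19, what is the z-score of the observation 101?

-1.1579

Step 1: Recall the z-score formula: z = (x - mu) / sigma
Step 2: Substitute values: z = (101 - 123) / 19
Step 3: z = -22 / 19 = -1.1579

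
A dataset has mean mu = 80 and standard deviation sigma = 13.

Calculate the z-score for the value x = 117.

2.8462

Step 1: Recall the z-score formula: z = (x - mu) / sigma
Step 2: Substitute values: z = (117 - 80) / 13
Step 3: z = 37 / 13 = 2.8462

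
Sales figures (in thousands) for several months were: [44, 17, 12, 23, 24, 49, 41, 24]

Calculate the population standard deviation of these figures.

12.6861

Step 1: Compute the mean: 29.25
Step 2: Sum of squared deviations from the mean: 1287.5
Step 3: Population variance = 1287.5 / 8 = 160.9375
Step 4: Standard deviation = sqrt(160.9375) = 12.6861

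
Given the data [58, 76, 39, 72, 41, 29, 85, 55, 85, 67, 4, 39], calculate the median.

56.5

Step 1: Sort the data in ascending order: [4, 29, 39, 39, 41, 55, 58, 67, 72, 76, 85, 85]
Step 2: The number of values is n = 12.
Step 3: Since n is even, the median is the average of positions 6 and 7:
  Median = (55 + 58) / 2 = 56.5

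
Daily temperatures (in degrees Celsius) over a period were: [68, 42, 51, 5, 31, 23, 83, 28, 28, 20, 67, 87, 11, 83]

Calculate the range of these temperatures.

82

Step 1: Identify the maximum value: max = 87
Step 2: Identify the minimum value: min = 5
Step 3: Range = max - min = 87 - 5 = 82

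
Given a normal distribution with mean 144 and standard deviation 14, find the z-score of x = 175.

2.2143

Step 1: Recall the z-score formula: z = (x - mu) / sigma
Step 2: Substitute values: z = (175 - 144) / 14
Step 3: z = 31 / 14 = 2.2143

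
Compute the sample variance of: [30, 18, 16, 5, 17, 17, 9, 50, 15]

176

Step 1: Compute the mean: (30 + 18 + 16 + 5 + 17 + 17 + 9 + 50 + 15) / 9 = 19.6667
Step 2: Compute squared deviations from the mean:
  (30 - 19.6667)^2 = 106.7778
  (18 - 19.6667)^2 = 2.7778
  (16 - 19.6667)^2 = 13.4444
  (5 - 19.6667)^2 = 215.1111
  (17 - 19.6667)^2 = 7.1111
  (17 - 19.6667)^2 = 7.1111
  (9 - 19.6667)^2 = 113.7778
  (50 - 19.6667)^2 = 920.1111
  (15 - 19.6667)^2 = 21.7778
Step 3: Sum of squared deviations = 1408
Step 4: Sample variance = 1408 / 8 = 176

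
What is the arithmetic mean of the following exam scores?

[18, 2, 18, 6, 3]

9.4

Step 1: Sum all values: 18 + 2 + 18 + 6 + 3 = 47
Step 2: Count the number of values: n = 5
Step 3: Mean = sum / n = 47 / 5 = 9.4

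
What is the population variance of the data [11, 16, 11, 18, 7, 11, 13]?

11.3878

Step 1: Compute the mean: (11 + 16 + 11 + 18 + 7 + 11 + 13) / 7 = 12.4286
Step 2: Compute squared deviations from the mean:
  (11 - 12.4286)^2 = 2.0408
  (16 - 12.4286)^2 = 12.7551
  (11 - 12.4286)^2 = 2.0408
  (18 - 12.4286)^2 = 31.0408
  (7 - 12.4286)^2 = 29.4694
  (11 - 12.4286)^2 = 2.0408
  (13 - 12.4286)^2 = 0.3265
Step 3: Sum of squared deviations = 79.7143
Step 4: Population variance = 79.7143 / 7 = 11.3878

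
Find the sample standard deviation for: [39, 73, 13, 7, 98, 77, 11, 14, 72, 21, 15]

33.4186

Step 1: Compute the mean: 40
Step 2: Sum of squared deviations from the mean: 11168
Step 3: Sample variance = 11168 / 10 = 1116.8
Step 4: Standard deviation = sqrt(1116.8) = 33.4186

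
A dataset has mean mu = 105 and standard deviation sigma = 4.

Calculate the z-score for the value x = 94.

-2.75

Step 1: Recall the z-score formula: z = (x - mu) / sigma
Step 2: Substitute values: z = (94 - 105) / 4
Step 3: z = -11 / 4 = -2.75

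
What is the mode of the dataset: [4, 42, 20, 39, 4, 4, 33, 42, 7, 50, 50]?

4

Step 1: Count the frequency of each value:
  4: appears 3 time(s)
  7: appears 1 time(s)
  20: appears 1 time(s)
  33: appears 1 time(s)
  39: appears 1 time(s)
  42: appears 2 time(s)
  50: appears 2 time(s)
Step 2: The value 4 appears most frequently (3 times).
Step 3: Mode = 4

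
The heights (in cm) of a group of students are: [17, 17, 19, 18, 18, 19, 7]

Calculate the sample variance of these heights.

17.9524

Step 1: Compute the mean: (17 + 17 + 19 + 18 + 18 + 19 + 7) / 7 = 16.4286
Step 2: Compute squared deviations from the mean:
  (17 - 16.4286)^2 = 0.3265
  (17 - 16.4286)^2 = 0.3265
  (19 - 16.4286)^2 = 6.6122
  (18 - 16.4286)^2 = 2.4694
  (18 - 16.4286)^2 = 2.4694
  (19 - 16.4286)^2 = 6.6122
  (7 - 16.4286)^2 = 88.898
Step 3: Sum of squared deviations = 107.7143
Step 4: Sample variance = 107.7143 / 6 = 17.9524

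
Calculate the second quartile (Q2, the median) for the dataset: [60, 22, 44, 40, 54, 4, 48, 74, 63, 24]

46

Step 1: Sort the data: [4, 22, 24, 40, 44, 48, 54, 60, 63, 74]
Step 2: n = 10
Step 3: Q2 is the median. Since n is even, it is the average of the values at positions 5 and 6:
  Q2 = (44 + 48) / 2 = 46
Step 4: Q2 = 46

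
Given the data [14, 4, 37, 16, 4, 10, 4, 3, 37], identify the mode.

4

Step 1: Count the frequency of each value:
  3: appears 1 time(s)
  4: appears 3 time(s)
  10: appears 1 time(s)
  14: appears 1 time(s)
  16: appears 1 time(s)
  37: appears 2 time(s)
Step 2: The value 4 appears most frequently (3 times).
Step 3: Mode = 4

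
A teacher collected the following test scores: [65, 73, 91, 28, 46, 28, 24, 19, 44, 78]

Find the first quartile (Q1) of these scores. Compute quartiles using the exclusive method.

27

Step 1: Sort the data: [19, 24, 28, 28, 44, 46, 65, 73, 78, 91]
Step 2: n = 10
Step 3: Using the exclusive quartile method:
  Q1 = 27
  Q2 (median) = 45
  Q3 = 74.25
  IQR = Q3 - Q1 = 74.25 - 27 = 47.25
Step 4: Q1 = 27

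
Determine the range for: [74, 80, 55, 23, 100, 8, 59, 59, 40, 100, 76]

92

Step 1: Identify the maximum value: max = 100
Step 2: Identify the minimum value: min = 8
Step 3: Range = max - min = 100 - 8 = 92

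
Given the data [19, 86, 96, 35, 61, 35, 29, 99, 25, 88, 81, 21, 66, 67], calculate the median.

63.5

Step 1: Sort the data in ascending order: [19, 21, 25, 29, 35, 35, 61, 66, 67, 81, 86, 88, 96, 99]
Step 2: The number of values is n = 14.
Step 3: Since n is even, the median is the average of positions 7 and 8:
  Median = (61 + 66) / 2 = 63.5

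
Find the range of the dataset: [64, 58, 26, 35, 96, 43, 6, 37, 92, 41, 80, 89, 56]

90

Step 1: Identify the maximum value: max = 96
Step 2: Identify the minimum value: min = 6
Step 3: Range = max - min = 96 - 6 = 90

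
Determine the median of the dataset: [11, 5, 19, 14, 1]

11

Step 1: Sort the data in ascending order: [1, 5, 11, 14, 19]
Step 2: The number of values is n = 5.
Step 3: Since n is odd, the median is the middle value at position 3: 11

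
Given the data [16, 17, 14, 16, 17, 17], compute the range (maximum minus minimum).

3

Step 1: Identify the maximum value: max = 17
Step 2: Identify the minimum value: min = 14
Step 3: Range = max - min = 17 - 14 = 3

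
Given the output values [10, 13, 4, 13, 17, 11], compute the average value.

11.3333

Step 1: Sum all values: 10 + 13 + 4 + 13 + 17 + 11 = 68
Step 2: Count the number of values: n = 6
Step 3: Mean = sum / n = 68 / 6 = 11.3333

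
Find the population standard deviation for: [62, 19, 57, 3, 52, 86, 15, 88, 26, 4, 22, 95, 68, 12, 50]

30.6038

Step 1: Compute the mean: 43.9333
Step 2: Sum of squared deviations from the mean: 14048.9333
Step 3: Population variance = 14048.9333 / 15 = 936.5956
Step 4: Standard deviation = sqrt(936.5956) = 30.6038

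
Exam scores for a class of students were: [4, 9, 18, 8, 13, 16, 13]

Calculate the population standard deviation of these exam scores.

4.4994

Step 1: Compute the mean: 11.5714
Step 2: Sum of squared deviations from the mean: 141.7143
Step 3: Population variance = 141.7143 / 7 = 20.2449
Step 4: Standard deviation = sqrt(20.2449) = 4.4994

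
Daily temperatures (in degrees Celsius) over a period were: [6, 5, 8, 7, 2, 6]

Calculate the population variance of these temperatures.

3.5556

Step 1: Compute the mean: (6 + 5 + 8 + 7 + 2 + 6) / 6 = 5.6667
Step 2: Compute squared deviations from the mean:
  (6 - 5.6667)^2 = 0.1111
  (5 - 5.6667)^2 = 0.4444
  (8 - 5.6667)^2 = 5.4444
  (7 - 5.6667)^2 = 1.7778
  (2 - 5.6667)^2 = 13.4444
  (6 - 5.6667)^2 = 0.1111
Step 3: Sum of squared deviations = 21.3333
Step 4: Population variance = 21.3333 / 6 = 3.5556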